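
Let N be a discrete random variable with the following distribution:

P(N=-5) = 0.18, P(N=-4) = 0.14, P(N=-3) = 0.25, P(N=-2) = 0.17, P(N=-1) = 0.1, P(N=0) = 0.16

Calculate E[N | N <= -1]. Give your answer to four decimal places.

-3.1548

P(N <= -1) = 0.18 + 0.14 + 0.25 + 0.17 + 0.1 = 0.84.
E[N | N <= -1] = [(-5)·0.18 + (-4)·0.14 + (-3)·0.25 + (-2)·0.17 + (-1)·0.1] / 0.84
 = -2.65 / 0.84
 = -265/84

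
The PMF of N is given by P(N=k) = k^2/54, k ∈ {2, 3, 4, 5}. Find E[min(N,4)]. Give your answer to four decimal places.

3.6852

E[min(N,4)] = Σ min(n,4)·P(N=n)
 = 2·2/27 + 3·1/6 + 4·8/27 + 4·25/54
 = 4/27 + 1/2 + 32/27 + 50/27
 = 199/54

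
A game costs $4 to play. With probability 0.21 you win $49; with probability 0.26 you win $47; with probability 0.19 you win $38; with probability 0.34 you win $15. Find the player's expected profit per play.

E[payout] = 49·0.21 + 47·0.26 + 38·0.19 + 15·0.34
 = 10.29 + 12.22 + 7.22 + 5.1
 = 34.83
Net = 34.83 - 4 = 30.83

30.83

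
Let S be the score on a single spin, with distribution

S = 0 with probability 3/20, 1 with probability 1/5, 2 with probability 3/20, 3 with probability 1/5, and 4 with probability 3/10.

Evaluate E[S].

E[S] = Σ s·P(S=s)
 = 0·3/20 + 1·1/5 + 2·3/20 + 3·1/5 + 4·3/10
 = 0 + 1/5 + 3/10 + 3/5 + 6/5
 = 23/10

2.3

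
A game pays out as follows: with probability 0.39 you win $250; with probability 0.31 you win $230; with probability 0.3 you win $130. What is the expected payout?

E[payout] = 250·0.39 + 230·0.31 + 130·0.3
 = 97.5 + 71.3 + 39
 = 207.8

207.8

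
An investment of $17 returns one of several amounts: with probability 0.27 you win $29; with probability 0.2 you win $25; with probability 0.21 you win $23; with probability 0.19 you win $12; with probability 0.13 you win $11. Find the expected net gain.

4.37

E[payout] = 29·0.27 + 25·0.2 + 23·0.21 + 12·0.19 + 11·0.13
 = 7.83 + 5 + 4.83 + 2.28 + 1.43
 = 21.37
Net = 21.37 - 17 = 4.37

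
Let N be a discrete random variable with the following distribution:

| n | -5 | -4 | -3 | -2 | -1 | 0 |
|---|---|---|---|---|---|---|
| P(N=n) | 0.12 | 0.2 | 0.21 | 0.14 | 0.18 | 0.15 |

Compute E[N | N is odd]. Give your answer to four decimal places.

-2.7647

P(N is odd) = 0.12 + 0.21 + 0.18 = 0.51.
E[N | N is odd] = [(-5)·0.12 + (-3)·0.21 + (-1)·0.18] / 0.51
 = -1.41 / 0.51
 = -47/17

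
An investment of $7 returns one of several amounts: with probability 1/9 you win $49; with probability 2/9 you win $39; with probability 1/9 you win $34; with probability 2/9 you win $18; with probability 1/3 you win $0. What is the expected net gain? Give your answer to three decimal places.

E[payout] = 49·1/9 + 39·2/9 + 34·1/9 + 18·2/9 + 0·1/3
 = 49/9 + 26/3 + 34/9 + 4 + 0
 = 197/9
Net = 197/9 - 7 = 134/9

14.889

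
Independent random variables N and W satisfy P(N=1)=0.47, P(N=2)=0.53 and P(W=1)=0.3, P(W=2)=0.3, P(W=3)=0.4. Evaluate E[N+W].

E[N+W] = Σ_n Σ_w (n+w) · P(N=n)P(W=w)
 = 2·0.141 + 3·0.141 + 4·0.188 + 3·0.159 + 4·0.159 + 5·0.212
 = 0.282 + 0.423 + 0.752 + 0.477 + 0.636 + 1.06
 = 3.63

3.63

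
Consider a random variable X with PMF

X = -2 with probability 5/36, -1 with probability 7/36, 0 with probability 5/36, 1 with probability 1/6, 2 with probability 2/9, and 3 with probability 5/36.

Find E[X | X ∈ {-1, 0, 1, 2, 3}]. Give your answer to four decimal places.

P(X ∈ {-1, 0, 1, 2, 3}) = 7/36 + 5/36 + 1/6 + 2/9 + 5/36 = 31/36.
E[X | X ∈ {-1, 0, 1, 2, 3}] = [(-1)·7/36 + 0·5/36 + 1·1/6 + 2·2/9 + 3·5/36] / (31/36)
 = 5/6 / (31/36)
 = 30/31

0.9677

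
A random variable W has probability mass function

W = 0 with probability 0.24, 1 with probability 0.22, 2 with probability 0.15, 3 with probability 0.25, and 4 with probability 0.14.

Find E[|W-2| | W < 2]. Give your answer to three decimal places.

1.522

P(W < 2) = 0.24 + 0.22 = 0.46.
E[|W-2| | W < 2] = [2·0.24 + 1·0.22] / 0.46
 = 0.7 / 0.46
 = 35/23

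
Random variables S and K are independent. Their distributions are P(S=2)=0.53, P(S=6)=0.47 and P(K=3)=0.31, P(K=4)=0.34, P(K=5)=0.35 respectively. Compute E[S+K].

7.92

E[S+K] = Σ_s Σ_k (s+k) · P(S=s)P(K=k)
 = 5·0.1643 + 6·0.1802 + 7·0.1855 + 9·0.1457 + 10·0.1598 + 11·0.1645
 = 0.8215 + 1.0812 + 1.2985 + 1.3113 + 1.598 + 1.8095
 = 7.92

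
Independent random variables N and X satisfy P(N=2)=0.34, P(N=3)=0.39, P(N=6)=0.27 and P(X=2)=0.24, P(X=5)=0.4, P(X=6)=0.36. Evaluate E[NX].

16.1008

E[NX] = Σ_n Σ_x nx · P(N=n)P(X=x)
 = 4·0.0816 + 10·0.136 + 12·0.1224 + 6·0.0936 + 15·0.156 + 18·0.1404 + 12·0.0648 + 30·0.108 + 36·0.0972
 = 0.3264 + 1.36 + 1.4688 + 0.5616 + 2.34 + 2.5272 + 0.7776 + 3.24 + 3.4992
 = 16.1008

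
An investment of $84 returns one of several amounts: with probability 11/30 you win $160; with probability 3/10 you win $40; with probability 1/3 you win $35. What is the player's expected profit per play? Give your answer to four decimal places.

E[payout] = 160·11/30 + 40·3/10 + 35·1/3
 = 176/3 + 12 + 35/3
 = 247/3
Net = 247/3 - 84 = -5/3

-1.6667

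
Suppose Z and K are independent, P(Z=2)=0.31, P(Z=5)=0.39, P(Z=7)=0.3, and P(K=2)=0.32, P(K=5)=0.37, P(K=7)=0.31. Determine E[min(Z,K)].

E[min(Z,K)] = Σ_z Σ_k min(z,k) · P(Z=z)P(K=k)
 = 2·0.0992 + 2·0.1147 + 2·0.0961 + 2·0.1248 + 5·0.1443 + 5·0.1209 + 2·0.096 + 5·0.111 + 7·0.093
 = 0.1984 + 0.2294 + 0.1922 + 0.2496 + 0.7215 + 0.6045 + 0.192 + 0.555 + 0.651
 = 3.5936

3.5936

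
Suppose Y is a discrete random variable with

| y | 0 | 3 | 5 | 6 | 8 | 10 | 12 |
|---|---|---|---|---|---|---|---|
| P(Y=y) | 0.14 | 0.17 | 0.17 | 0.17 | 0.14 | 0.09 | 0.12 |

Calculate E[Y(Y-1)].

41.3

E[Y(Y-1)] = Σ y(y-1)·P(Y=y)
 = 0·0.14 + 6·0.17 + 20·0.17 + 30·0.17 + 56·0.14 + 90·0.09 + 132·0.12
 = 0 + 1.02 + 3.4 + 5.1 + 7.84 + 8.1 + 15.84
 = 41.3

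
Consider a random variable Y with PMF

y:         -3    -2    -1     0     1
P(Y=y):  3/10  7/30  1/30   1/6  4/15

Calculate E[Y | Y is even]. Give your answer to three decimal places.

P(Y is even) = 7/30 + 1/6 = 2/5.
E[Y | Y is even] = [(-2)·7/30 + 0·1/6] / (2/5)
 = -7/15 / (2/5)
 = -7/6

-1.167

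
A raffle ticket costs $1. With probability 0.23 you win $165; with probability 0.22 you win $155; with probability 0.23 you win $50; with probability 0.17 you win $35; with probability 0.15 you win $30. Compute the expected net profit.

E[payout] = 165·0.23 + 155·0.22 + 50·0.23 + 35·0.17 + 30·0.15
 = 37.95 + 34.1 + 11.5 + 5.95 + 4.5
 = 94
Net = 94 - 1 = 93

93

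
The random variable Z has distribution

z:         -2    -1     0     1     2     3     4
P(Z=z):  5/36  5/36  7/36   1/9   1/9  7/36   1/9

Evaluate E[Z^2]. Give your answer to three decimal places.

E[Z^2] = Σ z^2·P(Z=z)
 = 4·5/36 + 1·5/36 + 0·7/36 + 1·1/9 + 4·1/9 + 9·7/36 + 16·1/9
 = 5/9 + 5/36 + 0 + 1/9 + 4/9 + 7/4 + 16/9
 = 43/9

4.778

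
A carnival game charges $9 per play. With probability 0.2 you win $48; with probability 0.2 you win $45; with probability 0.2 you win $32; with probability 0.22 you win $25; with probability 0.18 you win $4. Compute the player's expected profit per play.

E[payout] = 48·0.2 + 45·0.2 + 32·0.2 + 25·0.22 + 4·0.18
 = 9.6 + 9 + 6.4 + 5.5 + 0.72
 = 31.22
Net = 31.22 - 9 = 22.22

22.22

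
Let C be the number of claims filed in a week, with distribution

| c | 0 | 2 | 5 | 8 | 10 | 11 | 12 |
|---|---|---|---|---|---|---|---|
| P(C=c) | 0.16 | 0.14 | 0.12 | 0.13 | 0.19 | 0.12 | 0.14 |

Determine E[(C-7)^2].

19.08

E[(C-7)^2] = Σ (c-7)^2·P(C=c)
 = 49·0.16 + 25·0.14 + 4·0.12 + 1·0.13 + 9·0.19 + 16·0.12 + 25·0.14
 = 7.84 + 3.5 + 0.48 + 0.13 + 1.71 + 1.92 + 3.5
 = 19.08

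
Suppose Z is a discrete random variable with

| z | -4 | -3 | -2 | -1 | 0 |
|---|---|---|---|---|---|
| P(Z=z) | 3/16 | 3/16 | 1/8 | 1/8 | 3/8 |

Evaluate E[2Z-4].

-7.375

E[2Z-4] = Σ (2z-4)·P(Z=z)
 = (-12)·3/16 + (-10)·3/16 + (-8)·1/8 + (-6)·1/8 + (-4)·3/8
 = (-9/4) + (-15/8) + (-1) + (-3/4) + (-3/2)
 = -59/8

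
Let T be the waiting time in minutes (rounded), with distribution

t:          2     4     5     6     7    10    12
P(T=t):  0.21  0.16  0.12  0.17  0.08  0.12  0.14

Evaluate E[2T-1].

11.24

E[2T-1] = Σ (2t-1)·P(T=t)
 = 3·0.21 + 7·0.16 + 9·0.12 + 11·0.17 + 13·0.08 + 19·0.12 + 23·0.14
 = 0.63 + 1.12 + 1.08 + 1.87 + 1.04 + 2.28 + 3.22
 = 11.24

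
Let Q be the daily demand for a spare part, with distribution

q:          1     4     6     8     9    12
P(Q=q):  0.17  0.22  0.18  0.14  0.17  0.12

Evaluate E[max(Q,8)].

E[max(Q,8)] = Σ max(q,8)·P(Q=q)
 = 8·0.17 + 8·0.22 + 8·0.18 + 8·0.14 + 9·0.17 + 12·0.12
 = 1.36 + 1.76 + 1.44 + 1.12 + 1.53 + 1.44
 = 8.65

8.65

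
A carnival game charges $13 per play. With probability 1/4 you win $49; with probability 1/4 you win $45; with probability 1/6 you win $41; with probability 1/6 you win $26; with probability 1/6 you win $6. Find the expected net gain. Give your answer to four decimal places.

22.6667

E[payout] = 49·1/4 + 45·1/4 + 41·1/6 + 26·1/6 + 6·1/6
 = 49/4 + 45/4 + 41/6 + 13/3 + 1
 = 107/3
Net = 107/3 - 13 = 68/3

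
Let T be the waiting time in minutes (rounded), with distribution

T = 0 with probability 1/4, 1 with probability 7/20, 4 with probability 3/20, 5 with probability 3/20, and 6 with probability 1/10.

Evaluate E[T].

E[T] = Σ t·P(T=t)
 = 0·1/4 + 1·7/20 + 4·3/20 + 5·3/20 + 6·1/10
 = 0 + 7/20 + 3/5 + 3/4 + 3/5
 = 23/10

2.3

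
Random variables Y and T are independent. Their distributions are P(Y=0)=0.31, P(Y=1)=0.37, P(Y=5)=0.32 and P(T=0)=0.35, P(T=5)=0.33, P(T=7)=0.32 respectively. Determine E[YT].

E[YT] = Σ_y Σ_t yt · P(Y=y)P(T=t)
 = 0·0.1085 + 0·0.1023 + 0·0.0992 + 0·0.1295 + 5·0.1221 + 7·0.1184 + 0·0.112 + 25·0.1056 + 35·0.1024
 = 0 + 0 + 0 + 0 + 0.6105 + 0.8288 + 0 + 2.64 + 3.584
 = 7.6633

7.6633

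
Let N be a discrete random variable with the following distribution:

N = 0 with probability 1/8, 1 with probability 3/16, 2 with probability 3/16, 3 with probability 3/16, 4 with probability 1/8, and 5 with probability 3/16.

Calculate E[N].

2.5625

E[N] = Σ n·P(N=n)
 = 0·1/8 + 1·3/16 + 2·3/16 + 3·3/16 + 4·1/8 + 5·3/16
 = 0 + 3/16 + 3/8 + 9/16 + 1/2 + 15/16
 = 41/16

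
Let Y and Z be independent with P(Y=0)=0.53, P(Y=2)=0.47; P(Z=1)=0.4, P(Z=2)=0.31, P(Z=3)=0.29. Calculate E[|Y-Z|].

1.326

E[|Y-Z|] = Σ_y Σ_z |y-z| · P(Y=y)P(Z=z)
 = 1·0.212 + 2·0.1643 + 3·0.1537 + 1·0.188 + 0·0.1457 + 1·0.1363
 = 0.212 + 0.3286 + 0.4611 + 0.188 + 0 + 0.1363
 = 1.326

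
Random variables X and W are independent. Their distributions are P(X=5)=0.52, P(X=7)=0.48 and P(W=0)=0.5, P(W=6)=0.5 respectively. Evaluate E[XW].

E[XW] = Σ_x Σ_w xw · P(X=x)P(W=w)
 = 0·0.26 + 30·0.26 + 0·0.24 + 42·0.24
 = 0 + 7.8 + 0 + 10.08
 = 17.88

17.88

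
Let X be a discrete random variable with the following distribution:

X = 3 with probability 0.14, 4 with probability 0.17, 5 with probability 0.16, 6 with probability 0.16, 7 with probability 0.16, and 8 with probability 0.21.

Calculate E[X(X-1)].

E[X(X-1)] = Σ x(x-1)·P(X=x)
 = 6·0.14 + 12·0.17 + 20·0.16 + 30·0.16 + 42·0.16 + 56·0.21
 = 0.84 + 2.04 + 3.2 + 4.8 + 6.72 + 11.76
 = 29.36

29.36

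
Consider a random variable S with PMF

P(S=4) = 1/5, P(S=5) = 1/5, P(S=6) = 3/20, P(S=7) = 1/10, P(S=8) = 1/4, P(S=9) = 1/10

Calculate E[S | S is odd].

P(S is odd) = 1/5 + 1/10 + 1/10 = 2/5.
E[S | S is odd] = [5·1/5 + 7·1/10 + 9·1/10] / (2/5)
 = 13/5 / (2/5)
 = 13/2

6.5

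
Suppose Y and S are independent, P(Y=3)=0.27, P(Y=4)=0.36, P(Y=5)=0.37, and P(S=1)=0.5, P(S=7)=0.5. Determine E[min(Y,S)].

E[min(Y,S)] = Σ_y Σ_s min(y,s) · P(Y=y)P(S=s)
 = 1·0.135 + 3·0.135 + 1·0.18 + 4·0.18 + 1·0.185 + 5·0.185
 = 0.135 + 0.405 + 0.18 + 0.72 + 0.185 + 0.925
 = 2.55

2.55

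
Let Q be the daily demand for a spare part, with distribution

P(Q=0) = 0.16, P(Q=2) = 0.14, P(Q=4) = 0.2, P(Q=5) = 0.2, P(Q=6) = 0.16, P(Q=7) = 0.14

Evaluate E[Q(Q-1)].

E[Q(Q-1)] = Σ q(q-1)·P(Q=q)
 = 0·0.16 + 2·0.14 + 12·0.2 + 20·0.2 + 30·0.16 + 42·0.14
 = 0 + 0.28 + 2.4 + 4 + 4.8 + 5.88
 = 17.36

17.36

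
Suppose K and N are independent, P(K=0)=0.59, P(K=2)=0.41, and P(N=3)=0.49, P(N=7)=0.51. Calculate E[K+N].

5.86

E[K+N] = Σ_k Σ_n (k+n) · P(K=k)P(N=n)
 = 3·0.2891 + 7·0.3009 + 5·0.2009 + 9·0.2091
 = 0.8673 + 2.1063 + 1.0045 + 1.8819
 = 5.86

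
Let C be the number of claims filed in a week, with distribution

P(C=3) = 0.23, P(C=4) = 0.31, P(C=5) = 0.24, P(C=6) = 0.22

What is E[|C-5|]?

E[|C-5|] = Σ |c-5|·P(C=c)
 = 2·0.23 + 1·0.31 + 0·0.24 + 1·0.22
 = 0.46 + 0.31 + 0 + 0.22
 = 0.99

0.99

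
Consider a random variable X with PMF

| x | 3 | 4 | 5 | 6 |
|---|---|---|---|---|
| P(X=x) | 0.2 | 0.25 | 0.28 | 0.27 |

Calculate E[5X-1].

22.1

E[5X-1] = Σ (5x-1)·P(X=x)
 = 14·0.2 + 19·0.25 + 24·0.28 + 29·0.27
 = 2.8 + 4.75 + 6.72 + 7.83
 = 22.1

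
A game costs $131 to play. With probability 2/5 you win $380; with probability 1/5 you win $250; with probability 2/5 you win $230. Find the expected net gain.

E[payout] = 380·2/5 + 250·1/5 + 230·2/5
 = 152 + 50 + 92
 = 294
Net = 294 - 131 = 163

163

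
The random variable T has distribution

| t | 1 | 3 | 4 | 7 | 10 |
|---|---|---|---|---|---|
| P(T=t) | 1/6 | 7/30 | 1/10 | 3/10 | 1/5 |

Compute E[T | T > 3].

7.5

P(T > 3) = 1/10 + 3/10 + 1/5 = 3/5.
E[T | T > 3] = [4·1/10 + 7·3/10 + 10·1/5] / (3/5)
 = 9/2 / (3/5)
 = 15/2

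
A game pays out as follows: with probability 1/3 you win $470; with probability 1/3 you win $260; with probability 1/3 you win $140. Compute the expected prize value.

E[payout] = 470·1/3 + 260·1/3 + 140·1/3
 = 470/3 + 260/3 + 140/3
 = 290

290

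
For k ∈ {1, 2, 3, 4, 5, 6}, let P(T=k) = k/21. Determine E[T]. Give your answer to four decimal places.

E[T] = Σ t·P(T=t)
 = 1·1/21 + 2·2/21 + 3·1/7 + 4·4/21 + 5·5/21 + 6·2/7
 = 1/21 + 4/21 + 3/7 + 16/21 + 25/21 + 12/7
 = 13/3

4.3333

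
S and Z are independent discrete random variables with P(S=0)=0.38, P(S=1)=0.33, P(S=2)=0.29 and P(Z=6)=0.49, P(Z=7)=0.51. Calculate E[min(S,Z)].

E[min(S,Z)] = Σ_s Σ_z min(s,z) · P(S=s)P(Z=z)
 = 0·0.1862 + 0·0.1938 + 1·0.1617 + 1·0.1683 + 2·0.1421 + 2·0.1479
 = 0 + 0 + 0.1617 + 0.1683 + 0.2842 + 0.2958
 = 0.91

0.91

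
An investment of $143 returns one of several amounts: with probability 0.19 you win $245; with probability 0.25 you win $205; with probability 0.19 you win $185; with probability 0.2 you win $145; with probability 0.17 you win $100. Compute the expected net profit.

35.95

E[payout] = 245·0.19 + 205·0.25 + 185·0.19 + 145·0.2 + 100·0.17
 = 46.55 + 51.25 + 35.15 + 29 + 17
 = 178.95
Net = 178.95 - 143 = 35.95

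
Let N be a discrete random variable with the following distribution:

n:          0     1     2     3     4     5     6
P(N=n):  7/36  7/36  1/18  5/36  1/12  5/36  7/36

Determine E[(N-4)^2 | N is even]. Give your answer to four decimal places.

7.7895

P(N is even) = 7/36 + 1/18 + 1/12 + 7/36 = 19/36.
E[(N-4)^2 | N is even] = [16·7/36 + 4·1/18 + 0·1/12 + 4·7/36] / (19/36)
 = 37/9 / (19/36)
 = 148/19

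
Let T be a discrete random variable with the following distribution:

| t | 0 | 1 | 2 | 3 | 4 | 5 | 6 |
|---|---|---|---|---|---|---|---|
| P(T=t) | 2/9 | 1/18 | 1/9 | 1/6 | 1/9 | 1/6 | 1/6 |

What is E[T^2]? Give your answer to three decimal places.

E[T^2] = Σ t^2·P(T=t)
 = 0·2/9 + 1·1/18 + 4·1/9 + 9·1/6 + 16·1/9 + 25·1/6 + 36·1/6
 = 0 + 1/18 + 4/9 + 3/2 + 16/9 + 25/6 + 6
 = 251/18

13.944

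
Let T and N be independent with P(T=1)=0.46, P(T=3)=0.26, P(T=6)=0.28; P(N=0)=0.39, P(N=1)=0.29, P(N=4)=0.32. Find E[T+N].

E[T+N] = Σ_t Σ_n (t+n) · P(T=t)P(N=n)
 = 1·0.1794 + 2·0.1334 + 5·0.1472 + 3·0.1014 + 4·0.0754 + 7·0.0832 + 6·0.1092 + 7·0.0812 + 10·0.0896
 = 0.1794 + 0.2668 + 0.736 + 0.3042 + 0.3016 + 0.5824 + 0.6552 + 0.5684 + 0.896
 = 4.49

4.49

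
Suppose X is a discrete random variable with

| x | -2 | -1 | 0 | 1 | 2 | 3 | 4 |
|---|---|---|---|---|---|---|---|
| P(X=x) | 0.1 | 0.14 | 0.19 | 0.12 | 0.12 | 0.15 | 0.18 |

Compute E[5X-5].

E[5X-5] = Σ (5x-5)·P(X=x)
 = (-15)·0.1 + (-10)·0.14 + (-5)·0.19 + 0·0.12 + 5·0.12 + 10·0.15 + 15·0.18
 = (-1.5) + (-1.4) + (-0.95) + 0 + 0.6 + 1.5 + 2.7
 = 0.95

0.95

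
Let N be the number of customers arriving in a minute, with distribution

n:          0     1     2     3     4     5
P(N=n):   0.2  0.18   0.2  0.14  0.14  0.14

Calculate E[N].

2.26

E[N] = Σ n·P(N=n)
 = 0·0.2 + 1·0.18 + 2·0.2 + 3·0.14 + 4·0.14 + 5·0.14
 = 0 + 0.18 + 0.4 + 0.42 + 0.56 + 0.7
 = 2.26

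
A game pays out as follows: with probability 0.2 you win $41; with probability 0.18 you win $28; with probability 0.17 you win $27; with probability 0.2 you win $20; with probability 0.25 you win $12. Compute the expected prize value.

E[payout] = 41·0.2 + 28·0.18 + 27·0.17 + 20·0.2 + 12·0.25
 = 8.2 + 5.04 + 4.59 + 4 + 3
 = 24.83

24.83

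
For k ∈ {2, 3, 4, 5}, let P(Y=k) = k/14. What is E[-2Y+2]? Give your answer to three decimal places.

E[-2Y+2] = Σ (-2y+2)·P(Y=y)
 = (-2)·1/7 + (-4)·3/14 + (-6)·2/7 + (-8)·5/14
 = (-2/7) + (-6/7) + (-12/7) + (-20/7)
 = -40/7

-5.714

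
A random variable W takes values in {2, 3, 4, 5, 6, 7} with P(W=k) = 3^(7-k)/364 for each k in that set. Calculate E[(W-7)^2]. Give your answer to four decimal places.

21.0247

E[(W-7)^2] = Σ (w-7)^2·P(W=w)
 = 25·243/364 + 16·81/364 + 9·27/364 + 4·9/364 + 1·3/364 + 0·1/364
 = 6075/364 + 324/91 + 243/364 + 9/91 + 3/364 + 0
 = 7653/364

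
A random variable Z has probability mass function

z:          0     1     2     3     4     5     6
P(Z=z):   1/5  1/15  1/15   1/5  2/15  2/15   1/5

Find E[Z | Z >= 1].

P(Z >= 1) = 1/15 + 1/15 + 1/5 + 2/15 + 2/15 + 1/5 = 4/5.
E[Z | Z >= 1] = [1·1/15 + 2·1/15 + 3·1/5 + 4·2/15 + 5·2/15 + 6·1/5] / (4/5)
 = 16/5 / (4/5)
 = 4

4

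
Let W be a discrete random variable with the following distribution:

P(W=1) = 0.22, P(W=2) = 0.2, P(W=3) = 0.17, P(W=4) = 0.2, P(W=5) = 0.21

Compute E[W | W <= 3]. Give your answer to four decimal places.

P(W <= 3) = 0.22 + 0.2 + 0.17 = 0.59.
E[W | W <= 3] = [1·0.22 + 2·0.2 + 3·0.17] / 0.59
 = 1.13 / 0.59
 = 113/59

1.9153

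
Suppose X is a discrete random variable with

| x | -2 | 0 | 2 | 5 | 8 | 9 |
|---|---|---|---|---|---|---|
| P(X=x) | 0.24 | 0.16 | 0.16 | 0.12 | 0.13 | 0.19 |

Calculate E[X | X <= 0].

-1.2

P(X <= 0) = 0.24 + 0.16 = 0.4.
E[X | X <= 0] = [(-2)·0.24 + 0·0.16] / 0.4
 = -0.48 / 0.4
 = -6/5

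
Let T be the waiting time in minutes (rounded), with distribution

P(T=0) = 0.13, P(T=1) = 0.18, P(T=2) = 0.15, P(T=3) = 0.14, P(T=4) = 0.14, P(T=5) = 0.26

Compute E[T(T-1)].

8.02

E[T(T-1)] = Σ t(t-1)·P(T=t)
 = 0·0.13 + 0·0.18 + 2·0.15 + 6·0.14 + 12·0.14 + 20·0.26
 = 0 + 0 + 0.3 + 0.84 + 1.68 + 5.2
 = 8.02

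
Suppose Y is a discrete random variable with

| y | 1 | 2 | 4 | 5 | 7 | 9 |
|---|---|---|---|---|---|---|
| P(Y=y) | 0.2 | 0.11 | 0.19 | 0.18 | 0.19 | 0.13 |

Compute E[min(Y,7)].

E[min(Y,7)] = Σ min(y,7)·P(Y=y)
 = 1·0.2 + 2·0.11 + 4·0.19 + 5·0.18 + 7·0.19 + 7·0.13
 = 0.2 + 0.22 + 0.76 + 0.9 + 1.33 + 0.91
 = 4.32

4.32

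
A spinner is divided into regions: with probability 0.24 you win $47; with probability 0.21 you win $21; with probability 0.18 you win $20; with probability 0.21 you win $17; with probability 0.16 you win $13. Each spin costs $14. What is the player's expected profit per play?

E[payout] = 47·0.24 + 21·0.21 + 20·0.18 + 17·0.21 + 13·0.16
 = 11.28 + 4.41 + 3.6 + 3.57 + 2.08
 = 24.94
Net = 24.94 - 14 = 10.94

10.94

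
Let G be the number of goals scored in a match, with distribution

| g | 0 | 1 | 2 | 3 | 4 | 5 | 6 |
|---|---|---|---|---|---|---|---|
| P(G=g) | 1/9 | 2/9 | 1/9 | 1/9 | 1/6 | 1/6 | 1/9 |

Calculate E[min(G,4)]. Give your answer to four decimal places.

2.5556

E[min(G,4)] = Σ min(g,4)·P(G=g)
 = 0·1/9 + 1·2/9 + 2·1/9 + 3·1/9 + 4·1/6 + 4·1/6 + 4·1/9
 = 0 + 2/9 + 2/9 + 1/3 + 2/3 + 2/3 + 4/9
 = 23/9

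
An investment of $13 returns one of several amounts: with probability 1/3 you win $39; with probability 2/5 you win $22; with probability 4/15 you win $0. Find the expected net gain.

8.8

E[payout] = 39·1/3 + 22·2/5 + 0·4/15
 = 13 + 44/5 + 0
 = 109/5
Net = 109/5 - 13 = 44/5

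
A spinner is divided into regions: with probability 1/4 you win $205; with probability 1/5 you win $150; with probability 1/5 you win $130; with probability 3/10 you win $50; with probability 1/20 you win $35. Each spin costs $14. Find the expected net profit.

110

E[payout] = 205·1/4 + 150·1/5 + 130·1/5 + 50·3/10 + 35·1/20
 = 205/4 + 30 + 26 + 15 + 7/4
 = 124
Net = 124 - 14 = 110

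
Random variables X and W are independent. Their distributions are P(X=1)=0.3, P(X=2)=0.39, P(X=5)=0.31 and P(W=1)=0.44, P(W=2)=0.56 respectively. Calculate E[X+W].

4.19

E[X+W] = Σ_x Σ_w (x+w) · P(X=x)P(W=w)
 = 2·0.132 + 3·0.168 + 3·0.1716 + 4·0.2184 + 6·0.1364 + 7·0.1736
 = 0.264 + 0.504 + 0.5148 + 0.8736 + 0.8184 + 1.2152
 = 4.19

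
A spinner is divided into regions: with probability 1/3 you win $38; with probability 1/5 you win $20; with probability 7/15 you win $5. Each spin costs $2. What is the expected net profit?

17

E[payout] = 38·1/3 + 20·1/5 + 5·7/15
 = 38/3 + 4 + 7/3
 = 19
Net = 19 - 2 = 17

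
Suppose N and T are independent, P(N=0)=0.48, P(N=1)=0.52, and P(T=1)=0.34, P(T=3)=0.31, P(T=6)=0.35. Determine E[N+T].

E[N+T] = Σ_n Σ_t (n+t) · P(N=n)P(T=t)
 = 1·0.1632 + 3·0.1488 + 6·0.168 + 2·0.1768 + 4·0.1612 + 7·0.182
 = 0.1632 + 0.4464 + 1.008 + 0.3536 + 0.6448 + 1.274
 = 3.89

3.89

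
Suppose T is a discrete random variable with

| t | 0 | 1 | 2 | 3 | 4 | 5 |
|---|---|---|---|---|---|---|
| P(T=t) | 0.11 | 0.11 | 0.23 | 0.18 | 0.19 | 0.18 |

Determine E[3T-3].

E[3T-3] = Σ (3t-3)·P(T=t)
 = (-3)·0.11 + 0·0.11 + 3·0.23 + 6·0.18 + 9·0.19 + 12·0.18
 = (-0.33) + 0 + 0.69 + 1.08 + 1.71 + 2.16
 = 5.31

5.31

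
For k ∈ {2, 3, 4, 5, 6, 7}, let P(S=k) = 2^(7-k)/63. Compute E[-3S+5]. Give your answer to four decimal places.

E[-3S+5] = Σ (-3s+5)·P(S=s)
 = (-1)·32/63 + (-4)·16/63 + (-7)·8/63 + (-10)·4/63 + (-13)·2/63 + (-16)·1/63
 = (-32/63) + (-64/63) + (-8/9) + (-40/63) + (-26/63) + (-16/63)
 = -26/7

-3.7143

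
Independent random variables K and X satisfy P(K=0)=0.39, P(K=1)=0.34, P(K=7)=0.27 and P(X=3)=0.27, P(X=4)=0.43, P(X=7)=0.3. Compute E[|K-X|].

E[|K-X|] = Σ_k Σ_x |k-x| · P(K=k)P(X=x)
 = 3·0.1053 + 4·0.1677 + 7·0.117 + 2·0.0918 + 3·0.1462 + 6·0.102 + 4·0.0729 + 3·0.1161 + 0·0.081
 = 0.3159 + 0.6708 + 0.819 + 0.1836 + 0.4386 + 0.612 + 0.2916 + 0.3483 + 0
 = 3.6798

3.6798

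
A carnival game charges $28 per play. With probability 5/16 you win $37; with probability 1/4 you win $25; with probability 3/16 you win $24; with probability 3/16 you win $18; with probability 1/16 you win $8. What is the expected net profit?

E[payout] = 37·5/16 + 25·1/4 + 24·3/16 + 18·3/16 + 8·1/16
 = 185/16 + 25/4 + 9/2 + 27/8 + 1/2
 = 419/16
Net = 419/16 - 28 = -29/16

-1.8125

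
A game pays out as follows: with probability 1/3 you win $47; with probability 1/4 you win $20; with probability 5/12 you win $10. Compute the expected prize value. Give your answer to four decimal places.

24.8333

E[payout] = 47·1/3 + 20·1/4 + 10·5/12
 = 47/3 + 5 + 25/6
 = 149/6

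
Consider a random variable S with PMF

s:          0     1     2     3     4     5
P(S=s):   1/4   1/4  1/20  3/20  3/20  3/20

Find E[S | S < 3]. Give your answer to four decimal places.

0.6364

P(S < 3) = 1/4 + 1/4 + 1/20 = 11/20.
E[S | S < 3] = [0·1/4 + 1·1/4 + 2·1/20] / (11/20)
 = 7/20 / (11/20)
 = 7/11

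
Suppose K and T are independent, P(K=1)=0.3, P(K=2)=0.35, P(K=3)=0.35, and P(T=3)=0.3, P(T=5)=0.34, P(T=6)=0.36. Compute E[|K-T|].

E[|K-T|] = Σ_k Σ_t |k-t| · P(K=k)P(T=t)
 = 2·0.09 + 4·0.102 + 5·0.108 + 1·0.105 + 3·0.119 + 4·0.126 + 0·0.105 + 2·0.119 + 3·0.126
 = 0.18 + 0.408 + 0.54 + 0.105 + 0.357 + 0.504 + 0 + 0.238 + 0.378
 = 2.71

2.71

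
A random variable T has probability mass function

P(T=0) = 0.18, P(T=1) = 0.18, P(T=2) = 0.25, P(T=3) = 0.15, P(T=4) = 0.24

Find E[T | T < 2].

0.5

P(T < 2) = 0.18 + 0.18 = 0.36.
E[T | T < 2] = [0·0.18 + 1·0.18] / 0.36
 = 0.18 / 0.36
 = 1/2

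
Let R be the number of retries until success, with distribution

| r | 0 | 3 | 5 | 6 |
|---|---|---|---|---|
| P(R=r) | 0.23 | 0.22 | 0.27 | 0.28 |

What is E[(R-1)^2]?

12.43

E[(R-1)^2] = Σ (r-1)^2·P(R=r)
 = 1·0.23 + 4·0.22 + 16·0.27 + 25·0.28
 = 0.23 + 0.88 + 4.32 + 7
 = 12.43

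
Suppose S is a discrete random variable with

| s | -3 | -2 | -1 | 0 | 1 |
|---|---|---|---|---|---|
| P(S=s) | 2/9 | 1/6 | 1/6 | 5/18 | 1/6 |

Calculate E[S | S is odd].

-1.2

P(S is odd) = 2/9 + 1/6 + 1/6 = 5/9.
E[S | S is odd] = [(-3)·2/9 + (-1)·1/6 + 1·1/6] / (5/9)
 = -2/3 / (5/9)
 = -6/5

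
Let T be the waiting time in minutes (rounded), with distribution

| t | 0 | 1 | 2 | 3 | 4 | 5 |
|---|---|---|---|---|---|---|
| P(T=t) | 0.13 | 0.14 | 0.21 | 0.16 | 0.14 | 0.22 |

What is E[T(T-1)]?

E[T(T-1)] = Σ t(t-1)·P(T=t)
 = 0·0.13 + 0·0.14 + 2·0.21 + 6·0.16 + 12·0.14 + 20·0.22
 = 0 + 0 + 0.42 + 0.96 + 1.68 + 4.4
 = 7.46

7.46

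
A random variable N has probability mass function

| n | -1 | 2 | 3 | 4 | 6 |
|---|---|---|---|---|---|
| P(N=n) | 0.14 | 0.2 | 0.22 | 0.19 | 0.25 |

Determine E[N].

3.18

E[N] = Σ n·P(N=n)
 = (-1)·0.14 + 2·0.2 + 3·0.22 + 4·0.19 + 6·0.25
 = (-0.14) + 0.4 + 0.66 + 0.76 + 1.5
 = 3.18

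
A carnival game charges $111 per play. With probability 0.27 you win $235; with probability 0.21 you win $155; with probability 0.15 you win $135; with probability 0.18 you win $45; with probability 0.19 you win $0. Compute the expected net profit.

13.35

E[payout] = 235·0.27 + 155·0.21 + 135·0.15 + 45·0.18 + 0·0.19
 = 63.45 + 32.55 + 20.25 + 8.1 + 0
 = 124.35
Net = 124.35 - 111 = 13.35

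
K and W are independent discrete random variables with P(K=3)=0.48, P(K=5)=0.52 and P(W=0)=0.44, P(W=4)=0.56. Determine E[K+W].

E[K+W] = Σ_k Σ_w (k+w) · P(K=k)P(W=w)
 = 3·0.2112 + 7·0.2688 + 5·0.2288 + 9·0.2912
 = 0.6336 + 1.8816 + 1.144 + 2.6208
 = 6.28

6.28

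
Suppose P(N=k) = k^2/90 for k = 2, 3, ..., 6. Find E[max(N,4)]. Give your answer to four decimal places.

5.0778

E[max(N,4)] = Σ max(n,4)·P(N=n)
 = 4·2/45 + 4·1/10 + 4·8/45 + 5·5/18 + 6·2/5
 = 8/45 + 2/5 + 32/45 + 25/18 + 12/5
 = 457/90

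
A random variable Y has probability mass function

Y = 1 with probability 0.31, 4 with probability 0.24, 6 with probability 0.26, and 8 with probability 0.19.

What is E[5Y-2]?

E[5Y-2] = Σ (5y-2)·P(Y=y)
 = 3·0.31 + 18·0.24 + 28·0.26 + 38·0.19
 = 0.93 + 4.32 + 7.28 + 7.22
 = 19.75

19.75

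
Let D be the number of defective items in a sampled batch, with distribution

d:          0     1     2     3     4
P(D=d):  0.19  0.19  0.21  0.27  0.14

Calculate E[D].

E[D] = Σ d·P(D=d)
 = 0·0.19 + 1·0.19 + 2·0.21 + 3·0.27 + 4·0.14
 = 0 + 0.19 + 0.42 + 0.81 + 0.56
 = 1.98

1.98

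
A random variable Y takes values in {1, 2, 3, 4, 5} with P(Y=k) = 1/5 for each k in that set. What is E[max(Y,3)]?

3.6

E[max(Y,3)] = Σ max(y,3)·P(Y=y)
 = 3·1/5 + 3·1/5 + 3·1/5 + 4·1/5 + 5·1/5
 = 3/5 + 3/5 + 3/5 + 4/5 + 1
 = 18/5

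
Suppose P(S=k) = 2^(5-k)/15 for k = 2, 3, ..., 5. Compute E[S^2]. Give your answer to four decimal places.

8.3333

E[S^2] = Σ s^2·P(S=s)
 = 4·8/15 + 9·4/15 + 16·2/15 + 25·1/15
 = 32/15 + 12/5 + 32/15 + 5/3
 = 25/3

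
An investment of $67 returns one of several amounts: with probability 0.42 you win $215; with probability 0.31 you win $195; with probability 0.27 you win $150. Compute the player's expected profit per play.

E[payout] = 215·0.42 + 195·0.31 + 150·0.27
 = 90.3 + 60.45 + 40.5
 = 191.25
Net = 191.25 - 67 = 124.25

124.25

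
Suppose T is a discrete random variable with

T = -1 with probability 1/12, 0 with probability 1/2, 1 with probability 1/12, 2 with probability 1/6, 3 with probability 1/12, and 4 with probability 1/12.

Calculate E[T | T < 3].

0.4

P(T < 3) = 1/12 + 1/2 + 1/12 + 1/6 = 5/6.
E[T | T < 3] = [(-1)·1/12 + 0·1/2 + 1·1/12 + 2·1/6] / (5/6)
 = 1/3 / (5/6)
 = 2/5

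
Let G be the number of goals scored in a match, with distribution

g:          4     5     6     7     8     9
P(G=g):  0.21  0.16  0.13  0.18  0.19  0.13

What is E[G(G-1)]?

E[G(G-1)] = Σ g(g-1)·P(G=g)
 = 12·0.21 + 20·0.16 + 30·0.13 + 42·0.18 + 56·0.19 + 72·0.13
 = 2.52 + 3.2 + 3.9 + 7.56 + 10.64 + 9.36
 = 37.18

37.18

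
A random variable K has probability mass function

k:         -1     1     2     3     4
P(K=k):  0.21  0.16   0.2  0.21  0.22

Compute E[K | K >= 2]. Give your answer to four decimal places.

3.0317

P(K >= 2) = 0.2 + 0.21 + 0.22 = 0.63.
E[K | K >= 2] = [2·0.2 + 3·0.21 + 4·0.22] / 0.63
 = 1.91 / 0.63
 = 191/63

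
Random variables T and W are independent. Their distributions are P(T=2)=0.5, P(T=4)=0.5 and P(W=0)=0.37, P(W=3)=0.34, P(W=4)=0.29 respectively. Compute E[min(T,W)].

E[min(T,W)] = Σ_t Σ_w min(t,w) · P(T=t)P(W=w)
 = 0·0.185 + 2·0.17 + 2·0.145 + 0·0.185 + 3·0.17 + 4·0.145
 = 0 + 0.34 + 0.29 + 0 + 0.51 + 0.58
 = 1.72

1.72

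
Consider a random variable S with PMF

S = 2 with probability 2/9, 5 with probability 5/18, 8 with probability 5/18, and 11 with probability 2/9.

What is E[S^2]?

E[S^2] = Σ s^2·P(S=s)
 = 4·2/9 + 25·5/18 + 64·5/18 + 121·2/9
 = 8/9 + 125/18 + 160/9 + 242/9
 = 105/2

52.5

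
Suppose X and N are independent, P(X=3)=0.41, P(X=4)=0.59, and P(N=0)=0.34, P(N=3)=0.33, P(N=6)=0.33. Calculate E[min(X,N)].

2.1747

E[min(X,N)] = Σ_x Σ_n min(x,n) · P(X=x)P(N=n)
 = 0·0.1394 + 3·0.1353 + 3·0.1353 + 0·0.2006 + 3·0.1947 + 4·0.1947
 = 0 + 0.4059 + 0.4059 + 0 + 0.5841 + 0.7788
 = 2.1747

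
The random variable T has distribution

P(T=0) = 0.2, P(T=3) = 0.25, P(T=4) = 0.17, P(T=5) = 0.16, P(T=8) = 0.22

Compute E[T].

E[T] = Σ t·P(T=t)
 = 0·0.2 + 3·0.25 + 4·0.17 + 5·0.16 + 8·0.22
 = 0 + 0.75 + 0.68 + 0.8 + 1.76
 = 3.99

3.99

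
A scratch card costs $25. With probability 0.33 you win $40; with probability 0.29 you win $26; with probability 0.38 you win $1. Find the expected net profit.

E[payout] = 40·0.33 + 26·0.29 + 1·0.38
 = 13.2 + 7.54 + 0.38
 = 21.12
Net = 21.12 - 25 = -3.88

-3.88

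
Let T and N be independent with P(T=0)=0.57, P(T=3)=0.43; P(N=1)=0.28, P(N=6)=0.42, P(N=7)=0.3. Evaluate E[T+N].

6.19

E[T+N] = Σ_t Σ_n (t+n) · P(T=t)P(N=n)
 = 1·0.1596 + 6·0.2394 + 7·0.171 + 4·0.1204 + 9·0.1806 + 10·0.129
 = 0.1596 + 1.4364 + 1.197 + 0.4816 + 1.6254 + 1.29
 = 6.19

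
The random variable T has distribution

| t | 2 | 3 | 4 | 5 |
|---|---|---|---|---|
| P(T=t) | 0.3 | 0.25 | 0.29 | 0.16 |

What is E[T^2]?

E[T^2] = Σ t^2·P(T=t)
 = 4·0.3 + 9·0.25 + 16·0.29 + 25·0.16
 = 1.2 + 2.25 + 4.64 + 4
 = 12.09

12.09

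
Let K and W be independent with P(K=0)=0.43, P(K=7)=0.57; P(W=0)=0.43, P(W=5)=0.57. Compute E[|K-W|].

E[|K-W|] = Σ_k Σ_w |k-w| · P(K=k)P(W=w)
 = 0·0.1849 + 5·0.2451 + 7·0.2451 + 2·0.3249
 = 0 + 1.2255 + 1.7157 + 0.6498
 = 3.591

3.591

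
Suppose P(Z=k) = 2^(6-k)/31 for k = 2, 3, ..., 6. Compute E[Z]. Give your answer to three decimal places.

E[Z] = Σ z·P(Z=z)
 = 2·16/31 + 3·8/31 + 4·4/31 + 5·2/31 + 6·1/31
 = 32/31 + 24/31 + 16/31 + 10/31 + 6/31
 = 88/31

2.839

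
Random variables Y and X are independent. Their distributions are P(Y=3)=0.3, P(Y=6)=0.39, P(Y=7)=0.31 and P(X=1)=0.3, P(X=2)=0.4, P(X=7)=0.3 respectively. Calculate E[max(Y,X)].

5.887

E[max(Y,X)] = Σ_y Σ_x max(y,x) · P(Y=y)P(X=x)
 = 3·0.09 + 3·0.12 + 7·0.09 + 6·0.117 + 6·0.156 + 7·0.117 + 7·0.093 + 7·0.124 + 7·0.093
 = 0.27 + 0.36 + 0.63 + 0.702 + 0.936 + 0.819 + 0.651 + 0.868 + 0.651
 = 5.887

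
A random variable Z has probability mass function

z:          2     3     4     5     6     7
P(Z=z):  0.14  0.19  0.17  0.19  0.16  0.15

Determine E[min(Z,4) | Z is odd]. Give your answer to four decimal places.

3.6415

P(Z is odd) = 0.19 + 0.19 + 0.15 = 0.53.
E[min(Z,4) | Z is odd] = [3·0.19 + 4·0.19 + 4·0.15] / 0.53
 = 1.93 / 0.53
 = 193/53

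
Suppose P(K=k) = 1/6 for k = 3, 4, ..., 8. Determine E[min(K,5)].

E[min(K,5)] = Σ min(k,5)·P(K=k)
 = 3·1/6 + 4·1/6 + 5·1/6 + 5·1/6 + 5·1/6 + 5·1/6
 = 1/2 + 2/3 + 5/6 + 5/6 + 5/6 + 5/6
 = 9/2

4.5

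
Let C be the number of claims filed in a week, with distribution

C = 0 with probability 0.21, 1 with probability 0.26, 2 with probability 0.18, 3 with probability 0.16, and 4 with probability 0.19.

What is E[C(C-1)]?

E[C(C-1)] = Σ c(c-1)·P(C=c)
 = 0·0.21 + 0·0.26 + 2·0.18 + 6·0.16 + 12·0.19
 = 0 + 0 + 0.36 + 0.96 + 2.28
 = 3.6

3.6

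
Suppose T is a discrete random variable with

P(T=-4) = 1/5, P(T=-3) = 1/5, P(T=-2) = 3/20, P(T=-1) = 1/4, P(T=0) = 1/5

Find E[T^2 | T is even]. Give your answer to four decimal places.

6.9091

P(T is even) = 1/5 + 3/20 + 1/5 = 11/20.
E[T^2 | T is even] = [16·1/5 + 4·3/20 + 0·1/5] / (11/20)
 = 19/5 / (11/20)
 = 76/11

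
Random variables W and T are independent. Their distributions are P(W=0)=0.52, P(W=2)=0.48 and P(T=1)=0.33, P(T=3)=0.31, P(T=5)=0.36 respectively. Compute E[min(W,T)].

0.8016

E[min(W,T)] = Σ_w Σ_t min(w,t) · P(W=w)P(T=t)
 = 0·0.1716 + 0·0.1612 + 0·0.1872 + 1·0.1584 + 2·0.1488 + 2·0.1728
 = 0 + 0 + 0 + 0.1584 + 0.2976 + 0.3456
 = 0.8016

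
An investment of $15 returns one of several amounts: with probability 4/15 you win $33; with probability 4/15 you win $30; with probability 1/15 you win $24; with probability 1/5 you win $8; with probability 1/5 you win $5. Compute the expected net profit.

6

E[payout] = 33·4/15 + 30·4/15 + 24·1/15 + 8·1/5 + 5·1/5
 = 44/5 + 8 + 8/5 + 8/5 + 1
 = 21
Net = 21 - 15 = 6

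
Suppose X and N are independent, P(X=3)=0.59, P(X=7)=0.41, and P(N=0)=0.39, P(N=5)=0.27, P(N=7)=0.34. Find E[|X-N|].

3.152

E[|X-N|] = Σ_x Σ_n |x-n| · P(X=x)P(N=n)
 = 3·0.2301 + 2·0.1593 + 4·0.2006 + 7·0.1599 + 2·0.1107 + 0·0.1394
 = 0.6903 + 0.3186 + 0.8024 + 1.1193 + 0.2214 + 0
 = 3.152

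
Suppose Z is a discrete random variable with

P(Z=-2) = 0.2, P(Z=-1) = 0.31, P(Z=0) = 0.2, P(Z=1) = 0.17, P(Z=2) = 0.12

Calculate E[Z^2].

E[Z^2] = Σ z^2·P(Z=z)
 = 4·0.2 + 1·0.31 + 0·0.2 + 1·0.17 + 4·0.12
 = 0.8 + 0.31 + 0 + 0.17 + 0.48
 = 1.76

1.76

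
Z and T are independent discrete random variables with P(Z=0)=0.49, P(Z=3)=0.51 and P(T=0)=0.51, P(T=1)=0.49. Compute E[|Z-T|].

1.5202

E[|Z-T|] = Σ_z Σ_t |z-t| · P(Z=z)P(T=t)
 = 0·0.2499 + 1·0.2401 + 3·0.2601 + 2·0.2499
 = 0 + 0.2401 + 0.7803 + 0.4998
 = 1.5202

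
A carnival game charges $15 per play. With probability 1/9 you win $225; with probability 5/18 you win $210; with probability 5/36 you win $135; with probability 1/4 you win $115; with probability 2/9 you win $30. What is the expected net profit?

122.5

E[payout] = 225·1/9 + 210·5/18 + 135·5/36 + 115·1/4 + 30·2/9
 = 25 + 175/3 + 75/4 + 115/4 + 20/3
 = 275/2
Net = 275/2 - 15 = 245/2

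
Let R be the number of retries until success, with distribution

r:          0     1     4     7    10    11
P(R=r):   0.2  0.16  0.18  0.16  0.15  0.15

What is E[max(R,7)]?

E[max(R,7)] = Σ max(r,7)·P(R=r)
 = 7·0.2 + 7·0.16 + 7·0.18 + 7·0.16 + 10·0.15 + 11·0.15
 = 1.4 + 1.12 + 1.26 + 1.12 + 1.5 + 1.65
 = 8.05

8.05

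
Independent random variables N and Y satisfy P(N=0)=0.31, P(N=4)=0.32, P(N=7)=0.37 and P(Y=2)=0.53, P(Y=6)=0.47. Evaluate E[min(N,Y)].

2.3764

E[min(N,Y)] = Σ_n Σ_y min(n,y) · P(N=n)P(Y=y)
 = 0·0.1643 + 0·0.1457 + 2·0.1696 + 4·0.1504 + 2·0.1961 + 6·0.1739
 = 0 + 0 + 0.3392 + 0.6016 + 0.3922 + 1.0434
 = 2.3764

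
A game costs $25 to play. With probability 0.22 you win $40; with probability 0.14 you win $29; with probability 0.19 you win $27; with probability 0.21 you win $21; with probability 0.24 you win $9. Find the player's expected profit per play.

E[payout] = 40·0.22 + 29·0.14 + 27·0.19 + 21·0.21 + 9·0.24
 = 8.8 + 4.06 + 5.13 + 4.41 + 2.16
 = 24.56
Net = 24.56 - 25 = -0.44

-0.44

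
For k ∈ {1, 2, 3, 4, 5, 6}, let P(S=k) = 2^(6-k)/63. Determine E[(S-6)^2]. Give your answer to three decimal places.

E[(S-6)^2] = Σ (s-6)^2·P(S=s)
 = 25·32/63 + 16·16/63 + 9·8/63 + 4·4/63 + 1·2/63 + 0·1/63
 = 800/63 + 256/63 + 8/7 + 16/63 + 2/63 + 0
 = 382/21

18.190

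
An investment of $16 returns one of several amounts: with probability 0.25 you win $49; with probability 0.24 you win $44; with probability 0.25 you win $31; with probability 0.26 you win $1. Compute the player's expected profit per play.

E[payout] = 49·0.25 + 44·0.24 + 31·0.25 + 1·0.26
 = 12.25 + 10.56 + 7.75 + 0.26
 = 30.82
Net = 30.82 - 16 = 14.82

14.82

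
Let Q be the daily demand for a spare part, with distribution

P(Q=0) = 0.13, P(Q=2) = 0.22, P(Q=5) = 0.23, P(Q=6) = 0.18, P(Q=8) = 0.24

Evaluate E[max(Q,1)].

4.72

E[max(Q,1)] = Σ max(q,1)·P(Q=q)
 = 1·0.13 + 2·0.22 + 5·0.23 + 6·0.18 + 8·0.24
 = 0.13 + 0.44 + 1.15 + 1.08 + 1.92
 = 4.72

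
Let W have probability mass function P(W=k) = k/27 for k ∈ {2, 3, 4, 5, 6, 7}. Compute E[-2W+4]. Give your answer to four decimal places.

-6.2963

E[-2W+4] = Σ (-2w+4)·P(W=w)
 = 0·2/27 + (-2)·1/9 + (-4)·4/27 + (-6)·5/27 + (-8)·2/9 + (-10)·7/27
 = 0 + (-2/9) + (-16/27) + (-10/9) + (-16/9) + (-70/27)
 = -170/27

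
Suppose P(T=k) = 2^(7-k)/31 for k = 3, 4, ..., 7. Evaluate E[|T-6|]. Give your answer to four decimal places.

2.2258

E[|T-6|] = Σ |t-6|·P(T=t)
 = 3·16/31 + 2·8/31 + 1·4/31 + 0·2/31 + 1·1/31
 = 48/31 + 16/31 + 4/31 + 0 + 1/31
 = 69/31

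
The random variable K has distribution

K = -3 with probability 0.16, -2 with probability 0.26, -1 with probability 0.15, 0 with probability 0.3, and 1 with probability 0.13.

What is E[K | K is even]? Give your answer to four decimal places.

P(K is even) = 0.26 + 0.3 = 0.56.
E[K | K is even] = [(-2)·0.26 + 0·0.3] / 0.56
 = -0.52 / 0.56
 = -13/14

-0.9286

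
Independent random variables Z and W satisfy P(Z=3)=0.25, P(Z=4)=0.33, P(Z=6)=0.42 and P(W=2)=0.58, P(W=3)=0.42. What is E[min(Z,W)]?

2.42

E[min(Z,W)] = Σ_z Σ_w min(z,w) · P(Z=z)P(W=w)
 = 2·0.145 + 3·0.105 + 2·0.1914 + 3·0.1386 + 2·0.2436 + 3·0.1764
 = 0.29 + 0.315 + 0.3828 + 0.4158 + 0.4872 + 0.5292
 = 2.42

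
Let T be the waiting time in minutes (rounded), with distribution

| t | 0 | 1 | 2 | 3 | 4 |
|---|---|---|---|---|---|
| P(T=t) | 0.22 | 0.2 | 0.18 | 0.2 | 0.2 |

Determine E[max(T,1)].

E[max(T,1)] = Σ max(t,1)·P(T=t)
 = 1·0.22 + 1·0.2 + 2·0.18 + 3·0.2 + 4·0.2
 = 0.22 + 0.2 + 0.36 + 0.6 + 0.8
 = 2.18

2.18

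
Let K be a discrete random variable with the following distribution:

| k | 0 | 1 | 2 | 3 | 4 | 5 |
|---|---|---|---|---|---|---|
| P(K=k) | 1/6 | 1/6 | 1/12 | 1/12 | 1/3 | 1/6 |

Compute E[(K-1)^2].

6.25

E[(K-1)^2] = Σ (k-1)^2·P(K=k)
 = 1·1/6 + 0·1/6 + 1·1/12 + 4·1/12 + 9·1/3 + 16·1/6
 = 1/6 + 0 + 1/12 + 1/3 + 3 + 8/3
 = 25/4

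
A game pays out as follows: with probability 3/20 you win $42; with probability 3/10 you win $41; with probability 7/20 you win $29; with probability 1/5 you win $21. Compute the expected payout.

32.95

E[payout] = 42·3/20 + 41·3/10 + 29·7/20 + 21·1/5
 = 63/10 + 123/10 + 203/20 + 21/5
 = 659/20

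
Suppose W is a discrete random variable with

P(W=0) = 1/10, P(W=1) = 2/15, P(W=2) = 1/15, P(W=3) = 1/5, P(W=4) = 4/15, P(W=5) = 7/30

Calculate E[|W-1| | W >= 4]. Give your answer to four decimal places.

P(W >= 4) = 4/15 + 7/30 = 1/2.
E[|W-1| | W >= 4] = [3·4/15 + 4·7/30] / (1/2)
 = 26/15 / (1/2)
 = 52/15

3.4667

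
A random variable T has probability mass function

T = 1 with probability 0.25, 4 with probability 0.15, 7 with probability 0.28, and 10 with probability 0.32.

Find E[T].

6.01

E[T] = Σ t·P(T=t)
 = 1·0.25 + 4·0.15 + 7·0.28 + 10·0.32
 = 0.25 + 0.6 + 1.96 + 3.2
 = 6.01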